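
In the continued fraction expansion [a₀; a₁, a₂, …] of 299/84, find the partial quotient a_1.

1

Repeatedly divide and take the remainder:
⌊299/84⌋ = 3, remainder 47
⌊84/47⌋ = 1, remainder 37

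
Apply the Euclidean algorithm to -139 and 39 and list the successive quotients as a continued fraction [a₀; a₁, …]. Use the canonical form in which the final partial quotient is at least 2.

[-4; 2, 3, 2, 2]

-139 ÷ 39 → quotient -4, remainder 17
39 ÷ 17 → quotient 2, remainder 5
17 ÷ 5 → quotient 3, remainder 2
5 ÷ 2 → quotient 2, remainder 1
2 ÷ 1 → quotient 2, remainder 0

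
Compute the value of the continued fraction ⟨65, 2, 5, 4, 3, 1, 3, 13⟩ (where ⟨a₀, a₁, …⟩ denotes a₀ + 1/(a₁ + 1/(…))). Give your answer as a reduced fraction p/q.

Start with 13.
3 + 1/(13/1) = 3 + 1/13 = 40/13
1 + 1/(40/13) = 1 + 13/40 = 53/40
3 + 1/(53/40) = 3 + 40/53 = 199/53
4 + 1/(199/53) = 4 + 53/199 = 849/199
5 + 1/(849/199) = 5 + 199/849 = 4444/849
2 + 1/(4444/849) = 2 + 849/4444 = 9737/4444
65 + 1/(9737/4444) = 65 + 4444/9737 = 637349/9737

637349/9737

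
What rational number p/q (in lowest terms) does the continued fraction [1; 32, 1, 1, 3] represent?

235/228

Start with 3.
1 + 1/(3/1) = 1 + 1/3 = 4/3
1 + 1/(4/3) = 1 + 3/4 = 7/4
32 + 1/(7/4) = 32 + 4/7 = 228/7
1 + 1/(228/7) = 1 + 7/228 = 235/228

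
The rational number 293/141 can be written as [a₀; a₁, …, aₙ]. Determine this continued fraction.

Run the Euclidean algorithm, recording each quotient:
293 = 2·141 + 11, so a_0 = 2
141 = 12·11 + 9, so a_1 = 12
11 = 1·9 + 2, so a_2 = 1
9 = 4·2 + 1, so a_3 = 4
2 = 2·1 + 0, so a_4 = 2

[2; 12, 1, 4, 2]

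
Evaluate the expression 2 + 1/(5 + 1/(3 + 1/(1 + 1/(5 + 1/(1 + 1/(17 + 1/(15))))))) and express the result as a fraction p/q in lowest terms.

83591/38167

Starting at the tail and folding back:
Start with 15.
17 + 1/(15/1) = 17 + 1/15 = 256/15
1 + 1/(256/15) = 1 + 15/256 = 271/256
5 + 1/(271/256) = 5 + 256/271 = 1611/271
1 + 1/(1611/271) = 1 + 271/1611 = 1882/1611
3 + 1/(1882/1611) = 3 + 1611/1882 = 7257/1882
5 + 1/(7257/1882) = 5 + 1882/7257 = 38167/7257
2 + 1/(38167/7257) = 2 + 7257/38167 = 83591/38167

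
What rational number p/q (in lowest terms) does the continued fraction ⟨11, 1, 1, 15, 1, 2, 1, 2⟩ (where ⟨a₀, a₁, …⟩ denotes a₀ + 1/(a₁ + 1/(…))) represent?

4111/357

Start with 2.
1 + 1/(2/1) = 1 + 1/2 = 3/2
2 + 1/(3/2) = 2 + 2/3 = 8/3
1 + 1/(8/3) = 1 + 3/8 = 11/8
15 + 1/(11/8) = 15 + 8/11 = 173/11
1 + 1/(173/11) = 1 + 11/173 = 184/173
1 + 1/(184/173) = 1 + 173/184 = 357/184
11 + 1/(357/184) = 11 + 184/357 = 4111/357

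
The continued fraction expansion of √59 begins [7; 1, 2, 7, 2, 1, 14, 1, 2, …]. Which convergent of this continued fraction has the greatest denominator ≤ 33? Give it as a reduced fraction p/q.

List convergents until the denominator exceeds the bound:
a_0 = 7: 7/1  (≤ bound)
a_1 = 1: 8/1  (≤ bound)
a_2 = 2: 23/3  (≤ bound)
a_3 = 7: 169/22  (≤ bound)
a_4 = 2: 361/47  (> 33, stop)

169/22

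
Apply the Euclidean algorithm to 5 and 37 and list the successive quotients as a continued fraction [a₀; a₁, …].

⌊5/37⌋ = 0, remainder 5
⌊37/5⌋ = 7, remainder 2
⌊5/2⌋ = 2, remainder 1
⌊2/1⌋ = 2, remainder 0

[0; 7, 2, 2]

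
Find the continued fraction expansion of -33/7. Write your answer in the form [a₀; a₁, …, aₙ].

[-5; 3, 2]

-33 ÷ 7 → quotient -5, remainder 2
7 ÷ 2 → quotient 3, remainder 1
2 ÷ 1 → quotient 2, remainder 0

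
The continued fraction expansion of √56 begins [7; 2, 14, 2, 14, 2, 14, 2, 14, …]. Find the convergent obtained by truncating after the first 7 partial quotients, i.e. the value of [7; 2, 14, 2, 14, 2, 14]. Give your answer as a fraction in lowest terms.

Start with 14.
2 + 1/(14/1) = 2 + 1/14 = 29/14
14 + 1/(29/14) = 14 + 14/29 = 420/29
2 + 1/(420/29) = 2 + 29/420 = 869/420
14 + 1/(869/420) = 14 + 420/869 = 12586/869
2 + 1/(12586/869) = 2 + 869/12586 = 26041/12586
7 + 1/(26041/12586) = 7 + 12586/26041 = 194873/26041

194873/26041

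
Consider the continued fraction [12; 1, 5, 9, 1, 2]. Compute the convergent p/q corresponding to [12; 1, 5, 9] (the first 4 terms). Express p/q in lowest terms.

706/55

Use the convergent recurrence hₖ = aₖ·hₖ₋₁ + hₖ₋₂ (and likewise for the denominators kₖ):
a_0 = 12: 12/1
a_1 = 1: 13/1
a_2 = 5: 77/6
a_3 = 9: 706/55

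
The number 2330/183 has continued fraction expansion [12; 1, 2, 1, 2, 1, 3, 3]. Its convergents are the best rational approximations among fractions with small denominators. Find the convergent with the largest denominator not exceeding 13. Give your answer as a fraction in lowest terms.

140/11

a_0 = 12: 12/1  (≤ bound)
a_1 = 1: 13/1  (≤ bound)
a_2 = 2: 38/3  (≤ bound)
a_3 = 1: 51/4  (≤ bound)
a_4 = 2: 140/11  (≤ bound)
a_5 = 1: 191/15  (> 13, stop)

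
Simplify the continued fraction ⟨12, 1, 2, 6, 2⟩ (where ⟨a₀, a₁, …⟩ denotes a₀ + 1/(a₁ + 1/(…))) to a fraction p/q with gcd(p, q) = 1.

520/41

Use the convergent recurrence hₖ = aₖ·hₖ₋₁ + hₖ₋₂ (and likewise for the denominators kₖ):
a_0 = 12: 12/1
a_1 = 1: 13/1
a_2 = 2: 38/3
a_3 = 6: 241/19
a_4 = 2: 520/41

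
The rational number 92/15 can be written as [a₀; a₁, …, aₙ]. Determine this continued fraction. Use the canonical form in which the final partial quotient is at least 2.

92 = 6·15 + 2, so a_0 = 6
15 = 7·2 + 1, so a_1 = 7
2 = 2·1 + 0, so a_2 = 2

[6; 7, 2]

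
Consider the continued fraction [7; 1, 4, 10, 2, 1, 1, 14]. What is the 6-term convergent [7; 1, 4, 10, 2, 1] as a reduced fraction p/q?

1233/158

Start with 1.
2 + 1/(1/1) = 2 + 1/1 = 3/1
10 + 1/(3/1) = 10 + 1/3 = 31/3
4 + 1/(31/3) = 4 + 3/31 = 127/31
1 + 1/(127/31) = 1 + 31/127 = 158/127
7 + 1/(158/127) = 7 + 127/158 = 1233/158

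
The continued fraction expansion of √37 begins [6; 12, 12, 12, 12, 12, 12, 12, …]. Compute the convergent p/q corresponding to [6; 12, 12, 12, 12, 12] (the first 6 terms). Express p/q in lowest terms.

Build up convergents one term at a time:
a_0 = 6: 6/1
a_1 = 12: 73/12
a_2 = 12: 882/145
a_3 = 12: 10657/1752
a_4 = 12: 128766/21169
a_5 = 12: 1555849/255780

1555849/255780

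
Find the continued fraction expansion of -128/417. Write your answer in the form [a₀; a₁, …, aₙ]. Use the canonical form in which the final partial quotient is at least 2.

-128 ÷ 417 → quotient -1, remainder 289
417 ÷ 289 → quotient 1, remainder 128
289 ÷ 128 → quotient 2, remainder 33
128 ÷ 33 → quotient 3, remainder 29
33 ÷ 29 → quotient 1, remainder 4
29 ÷ 4 → quotient 7, remainder 1
4 ÷ 1 → quotient 4, remainder 0

[-1; 1, 2, 3, 1, 7, 4]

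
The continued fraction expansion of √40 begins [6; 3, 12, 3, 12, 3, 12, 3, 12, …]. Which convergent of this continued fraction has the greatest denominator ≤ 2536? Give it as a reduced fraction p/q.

a_0 = 6: 6/1  (≤ bound)
a_1 = 3: 19/3  (≤ bound)
a_2 = 12: 234/37  (≤ bound)
a_3 = 3: 721/114  (≤ bound)
a_4 = 12: 8886/1405  (≤ bound)
a_5 = 3: 27379/4329  (> 2536, stop)

8886/1405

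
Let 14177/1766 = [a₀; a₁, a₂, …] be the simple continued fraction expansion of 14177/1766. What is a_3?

2

Apply division with remainder until the remainder is 0:
14177 ÷ 1766 → quotient 8, remainder 49
1766 ÷ 49 → quotient 36, remainder 2
49 ÷ 2 → quotient 24, remainder 1
2 ÷ 1 → quotient 2, remainder 0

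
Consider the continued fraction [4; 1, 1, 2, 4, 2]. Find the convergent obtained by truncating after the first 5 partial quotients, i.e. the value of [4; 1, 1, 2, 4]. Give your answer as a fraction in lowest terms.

Start with 4.
2 + 1/(4/1) = 2 + 1/4 = 9/4
1 + 1/(9/4) = 1 + 4/9 = 13/9
1 + 1/(13/9) = 1 + 9/13 = 22/13
4 + 1/(22/13) = 4 + 13/22 = 101/22

101/22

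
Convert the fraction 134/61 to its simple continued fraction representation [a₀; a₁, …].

[2; 5, 12]

⌊134/61⌋ = 2, remainder 12
⌊61/12⌋ = 5, remainder 1
⌊12/1⌋ = 12, remainder 0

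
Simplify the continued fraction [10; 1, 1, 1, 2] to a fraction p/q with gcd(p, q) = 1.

Work from the innermost term outward:
Start with 2.
1 + 1/(2/1) = 1 + 1/2 = 3/2
1 + 1/(3/2) = 1 + 2/3 = 5/3
1 + 1/(5/3) = 1 + 3/5 = 8/5
10 + 1/(8/5) = 10 + 5/8 = 85/8

85/8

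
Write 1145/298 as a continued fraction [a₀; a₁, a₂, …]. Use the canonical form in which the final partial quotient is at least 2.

[3; 1, 5, 2, 1, 15]

Run the Euclidean algorithm, recording each quotient:
1145 = 3·298 + 251, so a_0 = 3
298 = 1·251 + 47, so a_1 = 1
251 = 5·47 + 16, so a_2 = 5
47 = 2·16 + 15, so a_3 = 2
16 = 1·15 + 1, so a_4 = 1
15 = 15·1 + 0, so a_5 = 15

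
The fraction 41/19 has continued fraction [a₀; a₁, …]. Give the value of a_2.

Run the Euclidean algorithm, recording each quotient:
⌊41/19⌋ = 2, remainder 3
⌊19/3⌋ = 6, remainder 1
⌊3/1⌋ = 3, remainder 0

3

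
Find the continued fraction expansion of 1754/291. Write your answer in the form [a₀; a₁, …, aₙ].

Apply division with remainder until the remainder is 0:
1754 ÷ 291 → quotient 6, remainder 8
291 ÷ 8 → quotient 36, remainder 3
8 ÷ 3 → quotient 2, remainder 2
3 ÷ 2 → quotient 1, remainder 1
2 ÷ 1 → quotient 2, remainder 0

[6; 36, 2, 1, 2]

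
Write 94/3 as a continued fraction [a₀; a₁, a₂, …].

[31; 3]

Repeatedly divide and take the remainder:
94 = 31·3 + 1, so a_0 = 31
3 = 3·1 + 0, so a_1 = 3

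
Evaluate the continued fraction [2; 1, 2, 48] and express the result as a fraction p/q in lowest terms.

387/145

Start with 48.
2 + 1/(48/1) = 2 + 1/48 = 97/48
1 + 1/(97/48) = 1 + 48/97 = 145/97
2 + 1/(145/97) = 2 + 97/145 = 387/145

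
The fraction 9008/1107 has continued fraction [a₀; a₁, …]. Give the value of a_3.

1

Apply division with remainder until the remainder is 0:
⌊9008/1107⌋ = 8, remainder 152
⌊1107/152⌋ = 7, remainder 43
⌊152/43⌋ = 3, remainder 23
⌊43/23⌋ = 1, remainder 20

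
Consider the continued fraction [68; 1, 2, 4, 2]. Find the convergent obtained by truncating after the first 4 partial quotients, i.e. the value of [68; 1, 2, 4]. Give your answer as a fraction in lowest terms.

a_0 = 68: 68/1
a_1 = 1: 69/1
a_2 = 2: 206/3
a_3 = 4: 893/13

893/13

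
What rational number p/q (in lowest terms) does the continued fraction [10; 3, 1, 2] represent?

Work from the innermost term outward:
Start with 2.
1 + 1/(2/1) = 1 + 1/2 = 3/2
3 + 1/(3/2) = 3 + 2/3 = 11/3
10 + 1/(11/3) = 10 + 3/11 = 113/11

113/11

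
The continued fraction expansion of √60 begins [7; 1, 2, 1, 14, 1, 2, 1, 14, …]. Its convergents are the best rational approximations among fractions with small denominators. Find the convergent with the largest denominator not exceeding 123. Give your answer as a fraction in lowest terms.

488/63

a_0 = 7: 7/1  (≤ bound)
a_1 = 1: 8/1  (≤ bound)
a_2 = 2: 23/3  (≤ bound)
a_3 = 1: 31/4  (≤ bound)
a_4 = 14: 457/59  (≤ bound)
a_5 = 1: 488/63  (≤ bound)
a_6 = 2: 1433/185  (> 123, stop)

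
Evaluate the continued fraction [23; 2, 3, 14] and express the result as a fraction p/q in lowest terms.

a_0 = 23: 23/1
a_1 = 2: 47/2
a_2 = 3: 164/7
a_3 = 14: 2343/100

2343/100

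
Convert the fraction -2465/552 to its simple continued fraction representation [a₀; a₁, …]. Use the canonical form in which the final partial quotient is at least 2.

-2465 = -5·552 + 295, so a_0 = -5
552 = 1·295 + 257, so a_1 = 1
295 = 1·257 + 38, so a_2 = 1
257 = 6·38 + 29, so a_3 = 6
38 = 1·29 + 9, so a_4 = 1
29 = 3·9 + 2, so a_5 = 3
9 = 4·2 + 1, so a_6 = 4
2 = 2·1 + 0, so a_7 = 2

[-5; 1, 1, 6, 1, 3, 4, 2]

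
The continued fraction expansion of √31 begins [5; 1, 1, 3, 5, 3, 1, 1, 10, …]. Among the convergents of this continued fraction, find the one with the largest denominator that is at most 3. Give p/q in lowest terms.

11/2

List convergents until the denominator exceeds the bound:
a_0 = 5: 5/1  (≤ bound)
a_1 = 1: 6/1  (≤ bound)
a_2 = 1: 11/2  (≤ bound)
a_3 = 3: 39/7  (> 3, stop)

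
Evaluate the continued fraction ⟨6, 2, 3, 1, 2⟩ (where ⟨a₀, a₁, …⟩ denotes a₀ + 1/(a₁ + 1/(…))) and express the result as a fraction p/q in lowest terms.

161/25

Start with 2.
1 + 1/(2/1) = 1 + 1/2 = 3/2
3 + 1/(3/2) = 3 + 2/3 = 11/3
2 + 1/(11/3) = 2 + 3/11 = 25/11
6 + 1/(25/11) = 6 + 11/25 = 161/25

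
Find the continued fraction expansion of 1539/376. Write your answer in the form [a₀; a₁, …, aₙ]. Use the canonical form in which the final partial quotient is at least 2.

Run the Euclidean algorithm, recording each quotient:
⌊1539/376⌋ = 4, remainder 35
⌊376/35⌋ = 10, remainder 26
⌊35/26⌋ = 1, remainder 9
⌊26/9⌋ = 2, remainder 8
⌊9/8⌋ = 1, remainder 1
⌊8/1⌋ = 8, remainder 0

[4; 10, 1, 2, 1, 8]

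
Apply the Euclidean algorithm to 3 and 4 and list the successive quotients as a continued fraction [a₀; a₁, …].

⌊3/4⌋ = 0, remainder 3
⌊4/3⌋ = 1, remainder 1
⌊3/1⌋ = 3, remainder 0

[0; 1, 3]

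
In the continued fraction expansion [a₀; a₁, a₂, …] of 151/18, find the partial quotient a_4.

3

⌊151/18⌋ = 8, remainder 7
⌊18/7⌋ = 2, remainder 4
⌊7/4⌋ = 1, remainder 3
⌊4/3⌋ = 1, remainder 1
⌊3/1⌋ = 3, remainder 0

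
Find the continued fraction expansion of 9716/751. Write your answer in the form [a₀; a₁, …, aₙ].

Apply division with remainder until the remainder is 0:
9716 ÷ 751 → quotient 12, remainder 704
751 ÷ 704 → quotient 1, remainder 47
704 ÷ 47 → quotient 14, remainder 46
47 ÷ 46 → quotient 1, remainder 1
46 ÷ 1 → quotient 46, remainder 0

[12; 1, 14, 1, 46]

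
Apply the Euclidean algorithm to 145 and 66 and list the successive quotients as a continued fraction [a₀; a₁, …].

Repeatedly divide and take the remainder:
145 = 2·66 + 13, so a_0 = 2
66 = 5·13 + 1, so a_1 = 5
13 = 13·1 + 0, so a_2 = 13

[2; 5, 13]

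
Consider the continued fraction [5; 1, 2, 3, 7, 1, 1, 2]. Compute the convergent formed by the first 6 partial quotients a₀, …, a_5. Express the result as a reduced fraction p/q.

473/83

a_0 = 5: 5/1
a_1 = 1: 6/1
a_2 = 2: 17/3
a_3 = 3: 57/10
a_4 = 7: 416/73
a_5 = 1: 473/83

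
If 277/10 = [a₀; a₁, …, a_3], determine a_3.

277 = 27·10 + 7, so a_0 = 27
10 = 1·7 + 3, so a_1 = 1
7 = 2·3 + 1, so a_2 = 2
3 = 3·1 + 0, so a_3 = 3

3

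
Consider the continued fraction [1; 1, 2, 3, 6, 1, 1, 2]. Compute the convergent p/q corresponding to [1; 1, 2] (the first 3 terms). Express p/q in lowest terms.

Build up convergents one term at a time:
a_0 = 1: 1/1
a_1 = 1: 2/1
a_2 = 2: 5/3

5/3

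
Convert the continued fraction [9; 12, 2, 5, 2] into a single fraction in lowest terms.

2715/299

a_0 = 9: 9/1
a_1 = 12: 109/12
a_2 = 2: 227/25
a_3 = 5: 1244/137
a_4 = 2: 2715/299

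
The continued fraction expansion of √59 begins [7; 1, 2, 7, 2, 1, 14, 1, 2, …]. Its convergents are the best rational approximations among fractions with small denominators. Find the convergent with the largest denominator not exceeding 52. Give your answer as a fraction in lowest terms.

361/47

a_0 = 7: 7/1  (≤ bound)
a_1 = 1: 8/1  (≤ bound)
a_2 = 2: 23/3  (≤ bound)
a_3 = 7: 169/22  (≤ bound)
a_4 = 2: 361/47  (≤ bound)
a_5 = 1: 530/69  (> 52, stop)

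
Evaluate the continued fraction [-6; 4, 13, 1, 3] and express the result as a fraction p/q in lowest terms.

Start with 3.
1 + 1/(3/1) = 1 + 1/3 = 4/3
13 + 1/(4/3) = 13 + 3/4 = 55/4
4 + 1/(55/4) = 4 + 4/55 = 224/55
-6 + 1/(224/55) = -6 + 55/224 = -1289/224

-1289/224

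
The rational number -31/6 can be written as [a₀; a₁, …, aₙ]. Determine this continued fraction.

[-6; 1, 5]

⌊-31/6⌋ = -6, remainder 5
⌊6/5⌋ = 1, remainder 1
⌊5/1⌋ = 5, remainder 0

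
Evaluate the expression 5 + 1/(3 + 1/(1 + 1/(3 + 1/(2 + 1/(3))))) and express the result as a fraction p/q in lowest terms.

616/117

Use the convergent recurrence hₖ = aₖ·hₖ₋₁ + hₖ₋₂ (and likewise for the denominators kₖ):
a_0 = 5: 5/1
a_1 = 3: 16/3
a_2 = 1: 21/4
a_3 = 3: 79/15
a_4 = 2: 179/34
a_5 = 3: 616/117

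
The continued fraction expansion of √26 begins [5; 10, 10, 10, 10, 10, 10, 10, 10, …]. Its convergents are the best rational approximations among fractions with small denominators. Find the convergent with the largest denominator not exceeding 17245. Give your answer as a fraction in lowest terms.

List convergents until the denominator exceeds the bound:
a_0 = 5: 5/1  (≤ bound)
a_1 = 10: 51/10  (≤ bound)
a_2 = 10: 515/101  (≤ bound)
a_3 = 10: 5201/1020  (≤ bound)
a_4 = 10: 52525/10301  (≤ bound)
a_5 = 10: 530451/104030  (> 17245, stop)

52525/10301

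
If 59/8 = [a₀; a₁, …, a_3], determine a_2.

Run the Euclidean algorithm, recording each quotient:
⌊59/8⌋ = 7, remainder 3
⌊8/3⌋ = 2, remainder 2
⌊3/2⌋ = 1, remainder 1

1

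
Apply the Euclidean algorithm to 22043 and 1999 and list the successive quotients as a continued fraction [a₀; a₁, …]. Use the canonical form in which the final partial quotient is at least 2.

22043 = 11·1999 + 54, so a_0 = 11
1999 = 37·54 + 1, so a_1 = 37
54 = 54·1 + 0, so a_2 = 54

[11; 37, 54]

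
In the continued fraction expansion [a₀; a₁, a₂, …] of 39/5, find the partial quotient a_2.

4

⌊39/5⌋ = 7, remainder 4
⌊5/4⌋ = 1, remainder 1
⌊4/1⌋ = 4, remainder 0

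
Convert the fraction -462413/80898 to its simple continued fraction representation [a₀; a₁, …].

[-6; 3, 1, 1, 11, 3, 40, 8]

-462413 = -6·80898 + 22975, so a_0 = -6
80898 = 3·22975 + 11973, so a_1 = 3
22975 = 1·11973 + 11002, so a_2 = 1
11973 = 1·11002 + 971, so a_3 = 1
11002 = 11·971 + 321, so a_4 = 11
971 = 3·321 + 8, so a_5 = 3
321 = 40·8 + 1, so a_6 = 40
8 = 8·1 + 0, so a_7 = 8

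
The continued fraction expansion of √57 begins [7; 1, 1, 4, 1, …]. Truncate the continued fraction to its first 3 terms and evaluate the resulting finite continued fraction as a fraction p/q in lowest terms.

Build up convergents one term at a time:
a_0 = 7: 7/1
a_1 = 1: 8/1
a_2 = 1: 15/2

15/2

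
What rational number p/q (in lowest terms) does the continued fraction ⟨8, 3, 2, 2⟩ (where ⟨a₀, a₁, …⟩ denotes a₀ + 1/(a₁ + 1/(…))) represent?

141/17

Start with 2.
2 + 1/(2/1) = 2 + 1/2 = 5/2
3 + 1/(5/2) = 3 + 2/5 = 17/5
8 + 1/(17/5) = 8 + 5/17 = 141/17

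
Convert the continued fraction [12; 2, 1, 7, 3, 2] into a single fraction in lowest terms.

2062/167

Build up convergents one term at a time:
a_0 = 12: 12/1
a_1 = 2: 25/2
a_2 = 1: 37/3
a_3 = 7: 284/23
a_4 = 3: 889/72
a_5 = 2: 2062/167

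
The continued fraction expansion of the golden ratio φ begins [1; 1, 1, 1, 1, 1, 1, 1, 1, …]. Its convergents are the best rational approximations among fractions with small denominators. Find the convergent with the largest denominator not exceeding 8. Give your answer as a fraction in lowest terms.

a_0 = 1: 1/1  (≤ bound)
a_1 = 1: 2/1  (≤ bound)
a_2 = 1: 3/2  (≤ bound)
a_3 = 1: 5/3  (≤ bound)
a_4 = 1: 8/5  (≤ bound)
a_5 = 1: 13/8  (≤ bound)
a_6 = 1: 21/13  (> 8, stop)

13/8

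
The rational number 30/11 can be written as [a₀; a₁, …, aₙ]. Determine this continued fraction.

[2; 1, 2, 1, 2]

Run the Euclidean algorithm, recording each quotient:
30 ÷ 11 → quotient 2, remainder 8
11 ÷ 8 → quotient 1, remainder 3
8 ÷ 3 → quotient 2, remainder 2
3 ÷ 2 → quotient 1, remainder 1
2 ÷ 1 → quotient 2, remainder 0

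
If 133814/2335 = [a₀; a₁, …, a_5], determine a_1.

3

Run the Euclidean algorithm, recording each quotient:
133814 = 57·2335 + 719, so a_0 = 57
2335 = 3·719 + 178, so a_1 = 3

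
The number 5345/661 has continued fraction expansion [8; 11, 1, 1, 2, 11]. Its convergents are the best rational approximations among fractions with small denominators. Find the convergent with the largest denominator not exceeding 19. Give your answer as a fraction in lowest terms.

List convergents until the denominator exceeds the bound:
a_0 = 8: 8/1  (≤ bound)
a_1 = 11: 89/11  (≤ bound)
a_2 = 1: 97/12  (≤ bound)
a_3 = 1: 186/23  (> 19, stop)

97/12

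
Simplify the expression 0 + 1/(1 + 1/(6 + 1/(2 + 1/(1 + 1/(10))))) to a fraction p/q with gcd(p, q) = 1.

203/235

Start with 10.
1 + 1/(10/1) = 1 + 1/10 = 11/10
2 + 1/(11/10) = 2 + 10/11 = 32/11
6 + 1/(32/11) = 6 + 11/32 = 203/32
1 + 1/(203/32) = 1 + 32/203 = 235/203
0 + 1/(235/203) = 0 + 203/235 = 203/235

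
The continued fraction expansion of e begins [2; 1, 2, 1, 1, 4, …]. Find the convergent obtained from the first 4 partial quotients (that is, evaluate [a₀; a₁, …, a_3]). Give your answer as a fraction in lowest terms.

Starting at the tail and folding back:
Start with 1.
2 + 1/(1/1) = 2 + 1/1 = 3/1
1 + 1/(3/1) = 1 + 1/3 = 4/3
2 + 1/(4/3) = 2 + 3/4 = 11/4

11/4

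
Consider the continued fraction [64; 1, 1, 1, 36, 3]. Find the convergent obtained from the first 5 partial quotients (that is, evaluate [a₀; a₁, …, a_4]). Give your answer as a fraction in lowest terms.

Start with 36.
1 + 1/(36/1) = 1 + 1/36 = 37/36
1 + 1/(37/36) = 1 + 36/37 = 73/37
1 + 1/(73/37) = 1 + 37/73 = 110/73
64 + 1/(110/73) = 64 + 73/110 = 7113/110

7113/110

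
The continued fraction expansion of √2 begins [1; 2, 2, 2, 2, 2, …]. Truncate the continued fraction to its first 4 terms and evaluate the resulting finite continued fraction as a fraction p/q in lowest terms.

17/12

Start with 2.
2 + 1/(2/1) = 2 + 1/2 = 5/2
2 + 1/(5/2) = 2 + 2/5 = 12/5
1 + 1/(12/5) = 1 + 5/12 = 17/12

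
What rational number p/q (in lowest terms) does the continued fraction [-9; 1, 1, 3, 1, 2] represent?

-211/25

Start with 2.
1 + 1/(2/1) = 1 + 1/2 = 3/2
3 + 1/(3/2) = 3 + 2/3 = 11/3
1 + 1/(11/3) = 1 + 3/11 = 14/11
1 + 1/(14/11) = 1 + 11/14 = 25/14
-9 + 1/(25/14) = -9 + 14/25 = -211/25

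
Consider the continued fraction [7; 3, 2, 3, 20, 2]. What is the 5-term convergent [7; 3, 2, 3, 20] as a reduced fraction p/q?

3551/487

Start with 20.
3 + 1/(20/1) = 3 + 1/20 = 61/20
2 + 1/(61/20) = 2 + 20/61 = 142/61
3 + 1/(142/61) = 3 + 61/142 = 487/142
7 + 1/(487/142) = 7 + 142/487 = 3551/487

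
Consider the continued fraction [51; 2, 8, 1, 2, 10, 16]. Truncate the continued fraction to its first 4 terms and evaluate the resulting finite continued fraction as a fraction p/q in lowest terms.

a_0 = 51: 51/1
a_1 = 2: 103/2
a_2 = 8: 875/17
a_3 = 1: 978/19

978/19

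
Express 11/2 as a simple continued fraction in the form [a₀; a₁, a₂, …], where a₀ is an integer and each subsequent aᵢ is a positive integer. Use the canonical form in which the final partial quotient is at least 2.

⌊11/2⌋ = 5, remainder 1
⌊2/1⌋ = 2, remainder 0

[5; 2]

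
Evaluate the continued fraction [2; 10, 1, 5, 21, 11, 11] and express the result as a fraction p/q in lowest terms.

a_0 = 2: 2/1
a_1 = 10: 21/10
a_2 = 1: 23/11
a_3 = 5: 136/65
a_4 = 21: 2879/1376
a_5 = 11: 31805/15201
a_6 = 11: 352734/168587

352734/168587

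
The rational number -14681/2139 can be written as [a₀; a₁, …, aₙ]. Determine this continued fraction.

[-7; 7, 3, 13, 1, 1, 3]

-14681 ÷ 2139 → quotient -7, remainder 292
2139 ÷ 292 → quotient 7, remainder 95
292 ÷ 95 → quotient 3, remainder 7
95 ÷ 7 → quotient 13, remainder 4
7 ÷ 4 → quotient 1, remainder 3
4 ÷ 3 → quotient 1, remainder 1
3 ÷ 1 → quotient 3, remainder 0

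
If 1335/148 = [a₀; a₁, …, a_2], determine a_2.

3

1335 ÷ 148 → quotient 9, remainder 3
148 ÷ 3 → quotient 49, remainder 1
3 ÷ 1 → quotient 3, remainder 0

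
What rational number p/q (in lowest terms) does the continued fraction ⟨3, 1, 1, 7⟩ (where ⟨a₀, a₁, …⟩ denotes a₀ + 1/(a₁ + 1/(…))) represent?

a_0 = 3: 3/1
a_1 = 1: 4/1
a_2 = 1: 7/2
a_3 = 7: 53/15

53/15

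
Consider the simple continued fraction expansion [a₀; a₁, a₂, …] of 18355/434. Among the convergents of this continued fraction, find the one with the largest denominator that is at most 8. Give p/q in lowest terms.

296/7

a_0 = 42: 42/1  (≤ bound)
a_1 = 3: 127/3  (≤ bound)
a_2 = 2: 296/7  (≤ bound)
a_3 = 2: 719/17  (> 8, stop)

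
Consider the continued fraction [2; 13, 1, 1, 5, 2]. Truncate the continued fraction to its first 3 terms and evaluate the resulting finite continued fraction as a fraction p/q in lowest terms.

a_0 = 2: 2/1
a_1 = 13: 27/13
a_2 = 1: 29/14

29/14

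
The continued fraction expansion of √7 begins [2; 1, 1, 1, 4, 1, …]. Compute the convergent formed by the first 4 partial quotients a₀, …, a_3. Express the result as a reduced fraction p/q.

Start with 1.
1 + 1/(1/1) = 1 + 1/1 = 2/1
1 + 1/(2/1) = 1 + 1/2 = 3/2
2 + 1/(3/2) = 2 + 2/3 = 8/3

8/3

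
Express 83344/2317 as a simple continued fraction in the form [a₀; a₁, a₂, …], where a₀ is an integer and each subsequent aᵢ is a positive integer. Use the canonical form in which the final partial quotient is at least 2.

⌊83344/2317⌋ = 35, remainder 2249
⌊2317/2249⌋ = 1, remainder 68
⌊2249/68⌋ = 33, remainder 5
⌊68/5⌋ = 13, remainder 3
⌊5/3⌋ = 1, remainder 2
⌊3/2⌋ = 1, remainder 1
⌊2/1⌋ = 2, remainder 0

[35; 1, 33, 13, 1, 1, 2]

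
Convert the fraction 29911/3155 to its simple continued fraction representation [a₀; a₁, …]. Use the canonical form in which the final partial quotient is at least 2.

Run the Euclidean algorithm, recording each quotient:
29911 ÷ 3155 → quotient 9, remainder 1516
3155 ÷ 1516 → quotient 2, remainder 123
1516 ÷ 123 → quotient 12, remainder 40
123 ÷ 40 → quotient 3, remainder 3
40 ÷ 3 → quotient 13, remainder 1
3 ÷ 1 → quotient 3, remainder 0

[9; 2, 12, 3, 13, 3]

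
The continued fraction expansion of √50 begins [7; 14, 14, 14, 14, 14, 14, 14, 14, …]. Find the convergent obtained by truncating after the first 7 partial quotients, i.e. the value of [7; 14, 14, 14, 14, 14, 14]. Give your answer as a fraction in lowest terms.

54608393/7722793

Start with 14.
14 + 1/(14/1) = 14 + 1/14 = 197/14
14 + 1/(197/14) = 14 + 14/197 = 2772/197
14 + 1/(2772/197) = 14 + 197/2772 = 39005/2772
14 + 1/(39005/2772) = 14 + 2772/39005 = 548842/39005
14 + 1/(548842/39005) = 14 + 39005/548842 = 7722793/548842
7 + 1/(7722793/548842) = 7 + 548842/7722793 = 54608393/7722793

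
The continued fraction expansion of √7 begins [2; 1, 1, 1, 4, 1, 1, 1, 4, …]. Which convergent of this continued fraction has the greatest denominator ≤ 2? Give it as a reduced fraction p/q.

5/2

a_0 = 2: 2/1  (≤ bound)
a_1 = 1: 3/1  (≤ bound)
a_2 = 1: 5/2  (≤ bound)
a_3 = 1: 8/3  (> 2, stop)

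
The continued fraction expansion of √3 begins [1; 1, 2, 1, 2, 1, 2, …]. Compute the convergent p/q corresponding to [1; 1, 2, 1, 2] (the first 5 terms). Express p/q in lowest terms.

Start with 2.
1 + 1/(2/1) = 1 + 1/2 = 3/2
2 + 1/(3/2) = 2 + 2/3 = 8/3
1 + 1/(8/3) = 1 + 3/8 = 11/8
1 + 1/(11/8) = 1 + 8/11 = 19/11

19/11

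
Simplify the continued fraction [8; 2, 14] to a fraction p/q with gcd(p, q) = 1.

246/29

Collapse the nested fraction from the inside out:
Start with 14.
2 + 1/(14/1) = 2 + 1/14 = 29/14
8 + 1/(29/14) = 8 + 14/29 = 246/29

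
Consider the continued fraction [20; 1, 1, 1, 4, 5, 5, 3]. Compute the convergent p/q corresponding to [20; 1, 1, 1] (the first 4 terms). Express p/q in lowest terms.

Compute successive convergents:
a_0 = 20: 20/1
a_1 = 1: 21/1
a_2 = 1: 41/2
a_3 = 1: 62/3

62/3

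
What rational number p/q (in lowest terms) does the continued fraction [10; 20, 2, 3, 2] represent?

3286/327

Collapse the nested fraction from the inside out:
Start with 2.
3 + 1/(2/1) = 3 + 1/2 = 7/2
2 + 1/(7/2) = 2 + 2/7 = 16/7
20 + 1/(16/7) = 20 + 7/16 = 327/16
10 + 1/(327/16) = 10 + 16/327 = 3286/327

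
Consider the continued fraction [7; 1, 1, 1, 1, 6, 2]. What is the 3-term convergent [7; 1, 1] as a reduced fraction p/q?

Compute successive convergents:
a_0 = 7: 7/1
a_1 = 1: 8/1
a_2 = 1: 15/2

15/2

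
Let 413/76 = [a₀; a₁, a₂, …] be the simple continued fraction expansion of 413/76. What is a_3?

3

413 = 5·76 + 33, so a_0 = 5
76 = 2·33 + 10, so a_1 = 2
33 = 3·10 + 3, so a_2 = 3
10 = 3·3 + 1, so a_3 = 3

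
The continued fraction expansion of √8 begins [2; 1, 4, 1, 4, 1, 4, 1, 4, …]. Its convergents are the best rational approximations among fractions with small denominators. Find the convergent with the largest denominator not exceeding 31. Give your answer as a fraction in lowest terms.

a_0 = 2: 2/1  (≤ bound)
a_1 = 1: 3/1  (≤ bound)
a_2 = 4: 14/5  (≤ bound)
a_3 = 1: 17/6  (≤ bound)
a_4 = 4: 82/29  (≤ bound)
a_5 = 1: 99/35  (> 31, stop)

82/29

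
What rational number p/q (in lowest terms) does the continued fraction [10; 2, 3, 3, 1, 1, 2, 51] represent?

72922/6989

a_0 = 10: 10/1
a_1 = 2: 21/2
a_2 = 3: 73/7
a_3 = 3: 240/23
a_4 = 1: 313/30
a_5 = 1: 553/53
a_6 = 2: 1419/136
a_7 = 51: 72922/6989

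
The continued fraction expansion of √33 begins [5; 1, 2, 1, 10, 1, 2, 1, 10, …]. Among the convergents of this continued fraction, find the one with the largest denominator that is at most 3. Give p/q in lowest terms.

a_0 = 5: 5/1  (≤ bound)
a_1 = 1: 6/1  (≤ bound)
a_2 = 2: 17/3  (≤ bound)
a_3 = 1: 23/4  (> 3, stop)

17/3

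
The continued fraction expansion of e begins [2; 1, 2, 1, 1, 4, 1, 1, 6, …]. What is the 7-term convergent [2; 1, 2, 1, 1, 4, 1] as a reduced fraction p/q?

106/39

Use the convergent recurrence hₖ = aₖ·hₖ₋₁ + hₖ₋₂ (and likewise for the denominators kₖ):
a_0 = 2: 2/1
a_1 = 1: 3/1
a_2 = 2: 8/3
a_3 = 1: 11/4
a_4 = 1: 19/7
a_5 = 4: 87/32
a_6 = 1: 106/39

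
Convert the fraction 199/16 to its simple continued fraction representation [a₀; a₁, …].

⌊199/16⌋ = 12, remainder 7
⌊16/7⌋ = 2, remainder 2
⌊7/2⌋ = 3, remainder 1
⌊2/1⌋ = 2, remainder 0

[12; 2, 3, 2]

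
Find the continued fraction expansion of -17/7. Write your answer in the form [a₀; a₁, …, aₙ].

[-3; 1, 1, 3]

Apply division with remainder until the remainder is 0:
-17 = -3·7 + 4, so a_0 = -3
7 = 1·4 + 3, so a_1 = 1
4 = 1·3 + 1, so a_2 = 1
3 = 3·1 + 0, so a_3 = 3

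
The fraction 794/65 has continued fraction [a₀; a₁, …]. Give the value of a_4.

Run the Euclidean algorithm, recording each quotient:
794 = 12·65 + 14, so a_0 = 12
65 = 4·14 + 9, so a_1 = 4
14 = 1·9 + 5, so a_2 = 1
9 = 1·5 + 4, so a_3 = 1
5 = 1·4 + 1, so a_4 = 1

1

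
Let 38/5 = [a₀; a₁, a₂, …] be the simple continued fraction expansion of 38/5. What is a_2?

1

38 = 7·5 + 3, so a_0 = 7
5 = 1·3 + 2, so a_1 = 1
3 = 1·2 + 1, so a_2 = 1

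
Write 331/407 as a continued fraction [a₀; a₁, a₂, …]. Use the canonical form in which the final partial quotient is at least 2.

[0; 1, 4, 2, 1, 4, 2, 2]

Apply division with remainder until the remainder is 0:
⌊331/407⌋ = 0, remainder 331
⌊407/331⌋ = 1, remainder 76
⌊331/76⌋ = 4, remainder 27
⌊76/27⌋ = 2, remainder 22
⌊27/22⌋ = 1, remainder 5
⌊22/5⌋ = 4, remainder 2
⌊5/2⌋ = 2, remainder 1
⌊2/1⌋ = 2, remainder 0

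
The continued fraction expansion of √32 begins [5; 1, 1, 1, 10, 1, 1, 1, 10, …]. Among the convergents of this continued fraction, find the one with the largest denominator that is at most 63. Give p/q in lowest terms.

198/35

a_0 = 5: 5/1  (≤ bound)
a_1 = 1: 6/1  (≤ bound)
a_2 = 1: 11/2  (≤ bound)
a_3 = 1: 17/3  (≤ bound)
a_4 = 10: 181/32  (≤ bound)
a_5 = 1: 198/35  (≤ bound)
a_6 = 1: 379/67  (> 63, stop)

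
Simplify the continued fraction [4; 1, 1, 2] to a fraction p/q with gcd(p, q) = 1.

Compute successive convergents:
a_0 = 4: 4/1
a_1 = 1: 5/1
a_2 = 1: 9/2
a_3 = 2: 23/5

23/5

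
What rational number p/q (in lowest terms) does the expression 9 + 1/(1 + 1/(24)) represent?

249/25

a_0 = 9: 9/1
a_1 = 1: 10/1
a_2 = 24: 249/25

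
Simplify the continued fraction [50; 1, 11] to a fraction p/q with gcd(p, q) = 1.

a_0 = 50: 50/1
a_1 = 1: 51/1
a_2 = 11: 611/12

611/12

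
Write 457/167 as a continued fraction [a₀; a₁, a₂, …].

Repeatedly divide and take the remainder:
⌊457/167⌋ = 2, remainder 123
⌊167/123⌋ = 1, remainder 44
⌊123/44⌋ = 2, remainder 35
⌊44/35⌋ = 1, remainder 9
⌊35/9⌋ = 3, remainder 8
⌊9/8⌋ = 1, remainder 1
⌊8/1⌋ = 8, remainder 0

[2; 1, 2, 1, 3, 1, 8]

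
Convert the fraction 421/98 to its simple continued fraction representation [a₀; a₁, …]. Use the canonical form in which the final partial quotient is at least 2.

Apply division with remainder until the remainder is 0:
⌊421/98⌋ = 4, remainder 29
⌊98/29⌋ = 3, remainder 11
⌊29/11⌋ = 2, remainder 7
⌊11/7⌋ = 1, remainder 4
⌊7/4⌋ = 1, remainder 3
⌊4/3⌋ = 1, remainder 1
⌊3/1⌋ = 3, remainder 0

[4; 3, 2, 1, 1, 1, 3]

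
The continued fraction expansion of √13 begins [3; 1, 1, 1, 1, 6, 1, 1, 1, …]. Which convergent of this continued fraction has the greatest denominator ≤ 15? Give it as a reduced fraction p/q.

18/5

List convergents until the denominator exceeds the bound:
a_0 = 3: 3/1  (≤ bound)
a_1 = 1: 4/1  (≤ bound)
a_2 = 1: 7/2  (≤ bound)
a_3 = 1: 11/3  (≤ bound)
a_4 = 1: 18/5  (≤ bound)
a_5 = 6: 119/33  (> 15, stop)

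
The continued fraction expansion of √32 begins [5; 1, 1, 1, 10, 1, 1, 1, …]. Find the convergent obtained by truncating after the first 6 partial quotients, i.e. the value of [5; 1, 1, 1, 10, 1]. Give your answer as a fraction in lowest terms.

a_0 = 5: 5/1
a_1 = 1: 6/1
a_2 = 1: 11/2
a_3 = 1: 17/3
a_4 = 10: 181/32
a_5 = 1: 198/35

198/35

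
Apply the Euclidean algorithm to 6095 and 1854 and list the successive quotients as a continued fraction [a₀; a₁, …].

[3; 3, 2, 11, 11, 2]

Run the Euclidean algorithm, recording each quotient:
⌊6095/1854⌋ = 3, remainder 533
⌊1854/533⌋ = 3, remainder 255
⌊533/255⌋ = 2, remainder 23
⌊255/23⌋ = 11, remainder 2
⌊23/2⌋ = 11, remainder 1
⌊2/1⌋ = 2, remainder 0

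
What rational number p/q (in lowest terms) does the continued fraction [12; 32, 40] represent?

15412/1281

Start with 40.
32 + 1/(40/1) = 32 + 1/40 = 1281/40
12 + 1/(1281/40) = 12 + 40/1281 = 15412/1281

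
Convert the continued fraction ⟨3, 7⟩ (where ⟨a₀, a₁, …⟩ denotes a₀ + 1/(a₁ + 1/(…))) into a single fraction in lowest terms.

22/7

a_0 = 3: 3/1
a_1 = 7: 22/7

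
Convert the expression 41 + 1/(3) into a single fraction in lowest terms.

124/3

Start with 3.
41 + 1/(3/1) = 41 + 1/3 = 124/3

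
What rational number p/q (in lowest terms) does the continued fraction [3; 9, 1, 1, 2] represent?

149/48

a_0 = 3: 3/1
a_1 = 9: 28/9
a_2 = 1: 31/10
a_3 = 1: 59/19
a_4 = 2: 149/48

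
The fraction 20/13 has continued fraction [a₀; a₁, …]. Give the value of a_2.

20 ÷ 13 → quotient 1, remainder 7
13 ÷ 7 → quotient 1, remainder 6
7 ÷ 6 → quotient 1, remainder 1

1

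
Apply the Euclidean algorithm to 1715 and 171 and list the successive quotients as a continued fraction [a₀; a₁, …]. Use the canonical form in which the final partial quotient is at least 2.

1715 = 10·171 + 5, so a_0 = 10
171 = 34·5 + 1, so a_1 = 34
5 = 5·1 + 0, so a_2 = 5

[10; 34, 5]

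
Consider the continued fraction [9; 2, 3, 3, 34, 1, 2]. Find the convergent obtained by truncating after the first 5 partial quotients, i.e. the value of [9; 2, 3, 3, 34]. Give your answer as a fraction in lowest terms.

7444/789

Start with 34.
3 + 1/(34/1) = 3 + 1/34 = 103/34
3 + 1/(103/34) = 3 + 34/103 = 343/103
2 + 1/(343/103) = 2 + 103/343 = 789/343
9 + 1/(789/343) = 9 + 343/789 = 7444/789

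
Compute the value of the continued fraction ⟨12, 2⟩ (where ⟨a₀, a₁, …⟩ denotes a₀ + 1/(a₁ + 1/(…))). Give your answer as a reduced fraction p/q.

Compute successive convergents:
a_0 = 12: 12/1
a_1 = 2: 25/2

25/2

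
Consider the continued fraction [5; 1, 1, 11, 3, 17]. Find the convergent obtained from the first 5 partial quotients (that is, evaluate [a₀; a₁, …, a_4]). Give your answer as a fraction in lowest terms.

392/71

Build up convergents one term at a time:
a_0 = 5: 5/1
a_1 = 1: 6/1
a_2 = 1: 11/2
a_3 = 11: 127/23
a_4 = 3: 392/71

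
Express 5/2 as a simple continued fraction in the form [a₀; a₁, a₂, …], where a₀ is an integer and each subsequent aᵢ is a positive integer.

[2; 2]

Run the Euclidean algorithm, recording each quotient:
5 = 2·2 + 1, so a_0 = 2
2 = 2·1 + 0, so a_1 = 2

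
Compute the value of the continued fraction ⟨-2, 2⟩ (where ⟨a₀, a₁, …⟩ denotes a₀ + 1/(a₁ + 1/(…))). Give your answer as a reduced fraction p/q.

-3/2

Start with 2.
-2 + 1/(2/1) = -2 + 1/2 = -3/2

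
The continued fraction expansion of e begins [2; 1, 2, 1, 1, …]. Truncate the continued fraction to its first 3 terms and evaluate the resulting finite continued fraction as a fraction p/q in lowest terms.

8/3

Build up convergents one term at a time:
a_0 = 2: 2/1
a_1 = 1: 3/1
a_2 = 2: 8/3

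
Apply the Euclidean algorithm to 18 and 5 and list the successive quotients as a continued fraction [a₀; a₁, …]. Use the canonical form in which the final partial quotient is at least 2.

[3; 1, 1, 2]

Apply division with remainder until the remainder is 0:
⌊18/5⌋ = 3, remainder 3
⌊5/3⌋ = 1, remainder 2
⌊3/2⌋ = 1, remainder 1
⌊2/1⌋ = 2, remainder 0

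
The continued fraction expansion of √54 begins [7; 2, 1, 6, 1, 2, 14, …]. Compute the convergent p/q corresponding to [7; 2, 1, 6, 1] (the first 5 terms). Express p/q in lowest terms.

169/23

Compute successive convergents:
a_0 = 7: 7/1
a_1 = 2: 15/2
a_2 = 1: 22/3
a_3 = 6: 147/20
a_4 = 1: 169/23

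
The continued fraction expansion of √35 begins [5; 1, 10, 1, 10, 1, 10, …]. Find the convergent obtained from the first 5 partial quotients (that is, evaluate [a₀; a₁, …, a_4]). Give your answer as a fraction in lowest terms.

Start with 10.
1 + 1/(10/1) = 1 + 1/10 = 11/10
10 + 1/(11/10) = 10 + 10/11 = 120/11
1 + 1/(120/11) = 1 + 11/120 = 131/120
5 + 1/(131/120) = 5 + 120/131 = 775/131

775/131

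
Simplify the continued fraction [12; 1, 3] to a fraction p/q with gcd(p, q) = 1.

Starting at the tail and folding back:
Start with 3.
1 + 1/(3/1) = 1 + 1/3 = 4/3
12 + 1/(4/3) = 12 + 3/4 = 51/4

51/4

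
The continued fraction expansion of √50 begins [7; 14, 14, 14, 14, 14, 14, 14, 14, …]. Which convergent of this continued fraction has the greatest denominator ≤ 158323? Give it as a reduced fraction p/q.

275807/39005

a_0 = 7: 7/1  (≤ bound)
a_1 = 14: 99/14  (≤ bound)
a_2 = 14: 1393/197  (≤ bound)
a_3 = 14: 19601/2772  (≤ bound)
a_4 = 14: 275807/39005  (≤ bound)
a_5 = 14: 3880899/548842  (> 158323, stop)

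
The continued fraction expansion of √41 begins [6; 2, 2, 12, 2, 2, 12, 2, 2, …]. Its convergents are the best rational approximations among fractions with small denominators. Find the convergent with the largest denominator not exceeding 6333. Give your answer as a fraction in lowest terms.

a_0 = 6: 6/1  (≤ bound)
a_1 = 2: 13/2  (≤ bound)
a_2 = 2: 32/5  (≤ bound)
a_3 = 12: 397/62  (≤ bound)
a_4 = 2: 826/129  (≤ bound)
a_5 = 2: 2049/320  (≤ bound)
a_6 = 12: 25414/3969  (≤ bound)
a_7 = 2: 52877/8258  (> 6333, stop)

25414/3969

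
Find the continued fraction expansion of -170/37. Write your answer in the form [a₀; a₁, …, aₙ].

Apply division with remainder until the remainder is 0:
-170 ÷ 37 → quotient -5, remainder 15
37 ÷ 15 → quotient 2, remainder 7
15 ÷ 7 → quotient 2, remainder 1
7 ÷ 1 → quotient 7, remainder 0

[-5; 2, 2, 7]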